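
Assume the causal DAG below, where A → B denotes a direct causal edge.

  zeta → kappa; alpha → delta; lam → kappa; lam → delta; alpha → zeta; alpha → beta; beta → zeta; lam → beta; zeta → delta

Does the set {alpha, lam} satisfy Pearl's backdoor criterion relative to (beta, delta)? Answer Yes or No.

Backdoor paths from beta to delta (paths whose first edge points into beta):
  P1: beta <- alpha -> zeta -> delta
  P2: beta <- alpha -> zeta -> kappa <- lam -> delta
  P3: beta <- alpha -> delta
  P4: beta <- lam -> delta
  P5: beta <- lam -> kappa <- zeta <- alpha -> delta
  P6: beta <- lam -> kappa <- zeta -> delta
Condition 1 (no descendant of beta in the set): holds — descendants of beta are {delta, kappa, zeta}; none are in {alpha, lam}.
Condition 2 (every backdoor path blocked by {alpha, lam}):
  P1: blocked at fork node alpha ∈ conditioning set.
  P2: blocked at fork node alpha ∈ conditioning set.
  P3: blocked at fork node alpha ∈ conditioning set.
  P4: blocked at fork node lam ∈ conditioning set.
  P5: blocked at fork node lam ∈ conditioning set.
  P6: blocked at fork node lam ∈ conditioning set.
{alpha, lam} satisfies the backdoor criterion.

Yes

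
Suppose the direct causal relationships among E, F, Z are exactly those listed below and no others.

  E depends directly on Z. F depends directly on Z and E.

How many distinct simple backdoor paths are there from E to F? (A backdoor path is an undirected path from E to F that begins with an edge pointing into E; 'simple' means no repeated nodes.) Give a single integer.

1

A backdoor path from E to F is any simple undirected path whose first edge points into E (i.e. leaves E via a parent).
Parents of E: {Z}.
Enumerating:
  P1: E <- Z -> F
That exhausts the simple backdoor paths. Count: 1.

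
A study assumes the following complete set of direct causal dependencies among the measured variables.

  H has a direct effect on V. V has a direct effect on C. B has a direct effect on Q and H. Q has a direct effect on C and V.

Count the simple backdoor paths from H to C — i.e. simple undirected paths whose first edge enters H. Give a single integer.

A backdoor path from H to C is any simple undirected path whose first edge points into H (i.e. leaves H via a parent).
Parents of H: {B}.
Enumerating:
  P1: H <- B -> Q -> V -> C
  P2: H <- B -> Q -> C
That exhausts the simple backdoor paths. Count: 2.

2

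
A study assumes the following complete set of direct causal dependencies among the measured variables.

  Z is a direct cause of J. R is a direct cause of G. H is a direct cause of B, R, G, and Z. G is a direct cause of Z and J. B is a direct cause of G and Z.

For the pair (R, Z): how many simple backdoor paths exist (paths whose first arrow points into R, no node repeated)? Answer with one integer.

7

A backdoor path from R to Z is any simple undirected path whose first edge points into R (i.e. leaves R via a parent).
Parents of R: {H}.
Enumerating:
  P1: R <- H -> B -> G -> Z
  P2: R <- H -> B -> G -> J <- Z
  P3: R <- H -> B -> Z
  P4: R <- H -> G <- B -> Z
  P5: R <- H -> G -> Z
  P6: R <- H -> G -> J <- Z
  P7: R <- H -> Z
That exhausts the simple backdoor paths. Count: 7.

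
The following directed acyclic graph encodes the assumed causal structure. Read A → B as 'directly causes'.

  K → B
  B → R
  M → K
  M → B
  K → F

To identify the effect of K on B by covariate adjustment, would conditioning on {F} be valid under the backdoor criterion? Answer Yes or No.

No

Backdoor paths from K to B (paths whose first edge points into K):
  P1: K <- M -> B
Condition 1 (no descendant of K in the set): FAILS — F is a descendant of K.
Condition 2 (every backdoor path blocked by {F}):
  P1: open — no interior node is in the conditioning set.
{F} does not satisfy the backdoor criterion.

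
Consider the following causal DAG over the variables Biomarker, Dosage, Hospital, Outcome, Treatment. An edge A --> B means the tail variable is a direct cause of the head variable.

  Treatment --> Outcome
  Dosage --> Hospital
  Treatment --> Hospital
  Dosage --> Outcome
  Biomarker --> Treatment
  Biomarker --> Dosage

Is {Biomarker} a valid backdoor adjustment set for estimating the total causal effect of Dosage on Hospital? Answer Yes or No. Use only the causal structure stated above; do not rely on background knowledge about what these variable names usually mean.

Yes

Backdoor paths from Dosage to Hospital (paths whose first edge points into Dosage):
  P1: Dosage <- Biomarker -> Treatment -> Hospital
Condition 1 (no descendant of Dosage in the set): holds — descendants of Dosage are {Hospital, Outcome}; none are in {Biomarker}.
Condition 2 (every backdoor path blocked by {Biomarker}):
  P1: blocked at fork node Biomarker ∈ conditioning set.
{Biomarker} satisfies the backdoor criterion.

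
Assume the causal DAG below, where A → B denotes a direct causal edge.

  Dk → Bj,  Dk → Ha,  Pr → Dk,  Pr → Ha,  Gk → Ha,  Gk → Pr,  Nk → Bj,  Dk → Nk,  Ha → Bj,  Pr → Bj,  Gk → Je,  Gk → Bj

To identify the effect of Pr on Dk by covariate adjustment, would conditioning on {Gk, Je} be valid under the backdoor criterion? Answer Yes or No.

Backdoor paths from Pr to Dk (paths whose first edge points into Pr):
  P1: Pr <- Gk -> Ha <- Dk
  P2: Pr <- Gk -> Ha -> Bj <- Dk
  P3: Pr <- Gk -> Ha -> Bj <- Nk <- Dk
  P4: Pr <- Gk -> Bj <- Dk
  P5: Pr <- Gk -> Bj <- Ha <- Dk
  P6: Pr <- Gk -> Bj <- Nk <- Dk
Condition 1 (no descendant of Pr in the set): holds — descendants of Pr are {Bj, Dk, Ha, Nk}; none are in {Gk, Je}.
Condition 2 (every backdoor path blocked by {Gk, Je}):
  P1: blocked at fork node Gk ∈ conditioning set.
  P2: blocked at fork node Gk ∈ conditioning set.
  P3: blocked at fork node Gk ∈ conditioning set.
  P4: blocked at fork node Gk ∈ conditioning set.
  P5: blocked at fork node Gk ∈ conditioning set.
  P6: blocked at fork node Gk ∈ conditioning set.
{Gk, Je} satisfies the backdoor criterion.

Yes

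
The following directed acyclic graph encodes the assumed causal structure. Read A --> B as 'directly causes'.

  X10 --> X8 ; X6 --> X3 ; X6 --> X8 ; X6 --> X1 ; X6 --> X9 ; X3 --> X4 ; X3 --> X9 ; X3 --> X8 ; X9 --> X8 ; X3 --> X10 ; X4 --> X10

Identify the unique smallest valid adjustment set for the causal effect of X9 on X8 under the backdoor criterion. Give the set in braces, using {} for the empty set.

{X3, X6}

Variables eligible for adjustment (non-descendants of X9, excluding X9 and X8): {X1, X10, X3, X4, X6}.
Backdoor paths from X9 to X8:
  P1: X9 <- X6 -> X3 -> X4 -> X10 -> X8
  P2: X9 <- X6 -> X3 -> X10 -> X8
  P3: X9 <- X6 -> X3 -> X8
  P4: X9 <- X6 -> X8
  P5: X9 <- X3 <- X6 -> X8
  P6: X9 <- X3 -> X4 -> X10 -> X8
  P7: X9 <- X3 -> X10 -> X8
  P8: X9 <- X3 -> X8
The empty set is not sufficient: P1 (X9 <- X6 -> X3 -> X4 -> X10 -> X8) has no collider blocking it and no conditioned non-collider, so it is open.
Try {X3, X6}:
  P1: blocked at fork node X6 ∈ conditioning set.
  P2: blocked at fork node X6 ∈ conditioning set.
  P3: blocked at fork node X6 ∈ conditioning set.
  P4: blocked at fork node X6 ∈ conditioning set.
  P5: blocked at chain node X3 ∈ conditioning set.
  P6: blocked at fork node X3 ∈ conditioning set.
  P7: blocked at fork node X3 ∈ conditioning set.
  P8: blocked at fork node X3 ∈ conditioning set.
{X3, X6} contains no descendant of X9 and blocks every backdoor path.
Every element of {X3, X6} is needed (dropping X3 leaves P6 open; dropping X6 leaves P4 open), so no proper subset is valid.
Among all size-2 subsets of the eligible variables, only {X3, X6} blocks every backdoor path, so it is the unique smallest valid adjustment set.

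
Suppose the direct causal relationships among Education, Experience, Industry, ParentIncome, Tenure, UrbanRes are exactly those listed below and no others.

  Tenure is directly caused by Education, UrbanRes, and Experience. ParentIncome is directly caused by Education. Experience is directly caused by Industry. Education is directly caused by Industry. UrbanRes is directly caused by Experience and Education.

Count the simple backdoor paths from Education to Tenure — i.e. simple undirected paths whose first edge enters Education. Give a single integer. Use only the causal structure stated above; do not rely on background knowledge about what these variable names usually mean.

2

A backdoor path from Education to Tenure is any simple undirected path whose first edge points into Education (i.e. leaves Education via a parent).
Parents of Education: {Industry}.
Enumerating:
  P1: Education <- Industry -> Experience -> UrbanRes -> Tenure
  P2: Education <- Industry -> Experience -> Tenure
That exhausts the simple backdoor paths. Count: 2.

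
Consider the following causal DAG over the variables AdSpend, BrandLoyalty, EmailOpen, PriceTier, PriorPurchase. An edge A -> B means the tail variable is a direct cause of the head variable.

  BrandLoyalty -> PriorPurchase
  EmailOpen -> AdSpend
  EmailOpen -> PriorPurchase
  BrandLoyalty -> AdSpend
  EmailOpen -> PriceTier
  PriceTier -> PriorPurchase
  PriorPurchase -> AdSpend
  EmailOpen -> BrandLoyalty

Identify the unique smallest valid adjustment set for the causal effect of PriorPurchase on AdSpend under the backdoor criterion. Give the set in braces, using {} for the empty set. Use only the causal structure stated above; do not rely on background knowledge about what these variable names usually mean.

Variables eligible for adjustment (non-descendants of PriorPurchase, excluding PriorPurchase and AdSpend): {BrandLoyalty, EmailOpen, PriceTier}.
Backdoor paths from PriorPurchase to AdSpend:
  P1: PriorPurchase <- EmailOpen -> BrandLoyalty -> AdSpend
  P2: PriorPurchase <- EmailOpen -> AdSpend
  P3: PriorPurchase <- BrandLoyalty <- EmailOpen -> AdSpend
  P4: PriorPurchase <- BrandLoyalty -> AdSpend
  P5: PriorPurchase <- PriceTier <- EmailOpen -> BrandLoyalty -> AdSpend
  P6: PriorPurchase <- PriceTier <- EmailOpen -> AdSpend
The empty set is not sufficient: P1 (PriorPurchase <- EmailOpen -> BrandLoyalty -> AdSpend) has no collider blocking it and no conditioned non-collider, so it is open.
Try {BrandLoyalty, EmailOpen}:
  P1: blocked at fork node EmailOpen ∈ conditioning set.
  P2: blocked at fork node EmailOpen ∈ conditioning set.
  P3: blocked at chain node BrandLoyalty ∈ conditioning set.
  P4: blocked at fork node BrandLoyalty ∈ conditioning set.
  P5: blocked at fork node EmailOpen ∈ conditioning set.
  P6: blocked at fork node EmailOpen ∈ conditioning set.
{BrandLoyalty, EmailOpen} contains no descendant of PriorPurchase and blocks every backdoor path.
Every element of {BrandLoyalty, EmailOpen} is needed (dropping BrandLoyalty leaves P4 open; dropping EmailOpen leaves P2 open), so no proper subset is valid.
Among all size-2 subsets of the eligible variables, only {BrandLoyalty, EmailOpen} blocks every backdoor path, so it is the unique smallest valid adjustment set.

{BrandLoyalty, EmailOpen}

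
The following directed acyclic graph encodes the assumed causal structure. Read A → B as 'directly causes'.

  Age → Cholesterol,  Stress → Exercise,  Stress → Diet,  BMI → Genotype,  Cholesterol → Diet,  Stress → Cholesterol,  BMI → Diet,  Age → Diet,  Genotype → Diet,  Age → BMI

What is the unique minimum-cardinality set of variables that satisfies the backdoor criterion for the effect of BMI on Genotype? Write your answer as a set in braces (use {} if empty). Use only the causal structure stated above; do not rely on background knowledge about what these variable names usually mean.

{}

Variables eligible for adjustment (non-descendants of BMI, excluding BMI and Genotype): {Age, Cholesterol, Exercise, Stress}.
Backdoor paths from BMI to Genotype:
  P1: BMI <- Age -> Cholesterol <- Stress -> Diet <- Genotype
  P2: BMI <- Age -> Cholesterol -> Diet <- Genotype
  P3: BMI <- Age -> Diet <- Genotype
Each backdoor path contains an unconditioned collider, so every path is already blocked with the empty conditioning set:
  P1: blocked at collider Cholesterol (neither it nor any descendant is in the conditioning set).
  P2: blocked at collider Diet (neither it nor any descendant is in the conditioning set).
  P3: blocked at collider Diet (neither it nor any descendant is in the conditioning set).
The empty set is therefore the unique smallest valid set.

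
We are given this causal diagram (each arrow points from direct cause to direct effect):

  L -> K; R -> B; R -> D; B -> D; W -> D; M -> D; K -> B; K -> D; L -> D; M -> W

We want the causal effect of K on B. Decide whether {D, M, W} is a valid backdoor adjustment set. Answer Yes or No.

Backdoor paths from K to B (paths whose first edge points into K):
  P1: K <- L -> D <- R -> B
  P2: K <- L -> D <- B
Condition 1 (no descendant of K in the set): FAILS — D is a descendant of K.
Condition 2 (every backdoor path blocked by {D, M, W}):
  P1: open — collider(s) D are conditioned on (or have a conditioned descendant) and no non-collider on the path is in the set.
  P2: open — collider(s) D are conditioned on (or have a conditioned descendant) and no non-collider on the path is in the set.
{D, M, W} does not satisfy the backdoor criterion.

No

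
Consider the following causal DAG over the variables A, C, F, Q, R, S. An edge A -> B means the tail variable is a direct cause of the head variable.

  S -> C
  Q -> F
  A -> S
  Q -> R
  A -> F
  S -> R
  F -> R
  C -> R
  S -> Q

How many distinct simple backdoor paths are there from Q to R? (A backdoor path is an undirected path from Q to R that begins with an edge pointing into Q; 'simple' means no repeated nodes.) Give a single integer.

A backdoor path from Q to R is any simple undirected path whose first edge points into Q (i.e. leaves Q via a parent).
Parents of Q: {S}.
Enumerating:
  P1: Q <- S <- A -> F -> R
  P2: Q <- S -> C -> R
  P3: Q <- S -> R
That exhausts the simple backdoor paths. Count: 3.

3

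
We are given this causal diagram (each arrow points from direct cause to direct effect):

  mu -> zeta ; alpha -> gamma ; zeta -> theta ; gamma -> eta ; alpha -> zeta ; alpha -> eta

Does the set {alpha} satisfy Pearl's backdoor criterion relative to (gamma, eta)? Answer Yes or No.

Backdoor paths from gamma to eta (paths whose first edge points into gamma):
  P1: gamma <- alpha -> eta
Condition 1 (no descendant of gamma in the set): holds — descendants of gamma are {eta}; none are in {alpha}.
Condition 2 (every backdoor path blocked by {alpha}):
  P1: blocked at fork node alpha ∈ conditioning set.
{alpha} satisfies the backdoor criterion.

Yes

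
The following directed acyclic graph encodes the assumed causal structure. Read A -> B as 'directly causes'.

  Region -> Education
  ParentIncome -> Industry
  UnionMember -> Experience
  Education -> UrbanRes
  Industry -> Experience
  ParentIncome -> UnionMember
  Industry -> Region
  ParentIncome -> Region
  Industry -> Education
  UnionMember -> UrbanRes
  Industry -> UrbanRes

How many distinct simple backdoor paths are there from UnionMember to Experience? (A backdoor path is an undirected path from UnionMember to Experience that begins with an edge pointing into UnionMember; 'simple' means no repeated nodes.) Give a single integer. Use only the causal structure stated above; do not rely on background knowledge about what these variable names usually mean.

4

A backdoor path from UnionMember to Experience is any simple undirected path whose first edge points into UnionMember (i.e. leaves UnionMember via a parent).
Parents of UnionMember: {ParentIncome}.
Enumerating:
  P1: UnionMember <- ParentIncome -> Industry -> Experience
  P2: UnionMember <- ParentIncome -> Region <- Industry -> Experience
  P3: UnionMember <- ParentIncome -> Region -> Education <- Industry -> Experience
  P4: UnionMember <- ParentIncome -> Region -> Education -> UrbanRes <- Industry -> Experience
That exhausts the simple backdoor paths. Count: 4.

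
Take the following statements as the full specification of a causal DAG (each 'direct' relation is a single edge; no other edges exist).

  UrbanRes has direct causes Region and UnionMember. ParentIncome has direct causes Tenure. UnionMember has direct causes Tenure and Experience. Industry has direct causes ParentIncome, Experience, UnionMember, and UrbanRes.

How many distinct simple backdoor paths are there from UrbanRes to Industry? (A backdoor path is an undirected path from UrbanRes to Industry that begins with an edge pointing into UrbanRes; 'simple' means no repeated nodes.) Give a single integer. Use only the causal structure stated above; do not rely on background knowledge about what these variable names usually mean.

3

A backdoor path from UrbanRes to Industry is any simple undirected path whose first edge points into UrbanRes (i.e. leaves UrbanRes via a parent).
Parents of UrbanRes: {Region, UnionMember}.
Enumerating:
  P1: UrbanRes <- UnionMember <- Tenure -> ParentIncome -> Industry
  P2: UrbanRes <- UnionMember <- Experience -> Industry
  P3: UrbanRes <- UnionMember -> Industry
That exhausts the simple backdoor paths. Count: 3.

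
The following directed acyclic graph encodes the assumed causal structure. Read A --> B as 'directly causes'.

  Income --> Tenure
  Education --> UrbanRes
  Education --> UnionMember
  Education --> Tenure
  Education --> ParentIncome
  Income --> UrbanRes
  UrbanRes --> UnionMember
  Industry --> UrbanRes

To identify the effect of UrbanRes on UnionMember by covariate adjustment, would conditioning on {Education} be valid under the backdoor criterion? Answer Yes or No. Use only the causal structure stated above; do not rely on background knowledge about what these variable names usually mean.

Backdoor paths from UrbanRes to UnionMember (paths whose first edge points into UrbanRes):
  P1: UrbanRes <- Education -> UnionMember
  P2: UrbanRes <- Income -> Tenure <- Education -> UnionMember
Condition 1 (no descendant of UrbanRes in the set): holds — descendants of UrbanRes are {UnionMember}; none are in {Education}.
Condition 2 (every backdoor path blocked by {Education}):
  P1: blocked at fork node Education ∈ conditioning set.
  P2: blocked at collider Tenure (neither it nor any descendant is in the conditioning set).
{Education} satisfies the backdoor criterion.

Yes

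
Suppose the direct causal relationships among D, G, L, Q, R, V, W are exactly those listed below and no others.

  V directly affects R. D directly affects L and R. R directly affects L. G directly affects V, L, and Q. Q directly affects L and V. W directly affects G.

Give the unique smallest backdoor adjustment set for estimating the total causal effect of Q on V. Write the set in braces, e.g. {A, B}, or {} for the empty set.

{G}

Variables eligible for adjustment (non-descendants of Q, excluding Q and V): {D, G, W}.
Backdoor paths from Q to V:
  P1: Q <- G -> V
  P2: Q <- G -> L <- D -> R <- V
  P3: Q <- G -> L <- R <- V
The empty set is not sufficient: P1 (Q <- G -> V) has no collider blocking it and no conditioned non-collider, so it is open.
Try {G}:
  P1: blocked at fork node G ∈ conditioning set.
  P2: blocked at fork node G ∈ conditioning set.
  P3: blocked at fork node G ∈ conditioning set.
{G} contains no descendant of Q and blocks every backdoor path.
No other singleton works — e.g. {W} leaves P1 open — so {G} is the unique smallest valid adjustment set.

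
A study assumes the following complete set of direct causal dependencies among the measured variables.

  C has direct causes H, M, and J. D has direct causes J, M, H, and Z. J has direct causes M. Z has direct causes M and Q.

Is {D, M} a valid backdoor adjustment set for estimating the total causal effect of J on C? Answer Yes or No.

Backdoor paths from J to C (paths whose first edge points into J):
  P1: J <- M -> Z -> D <- H -> C
  P2: J <- M -> C
  P3: J <- M -> D <- H -> C
Condition 1 (no descendant of J in the set): FAILS — D is a descendant of J.
Condition 2 (every backdoor path blocked by {D, M}):
  P1: blocked at fork node M ∈ conditioning set.
  P2: blocked at fork node M ∈ conditioning set.
  P3: blocked at fork node M ∈ conditioning set.
{D, M} does not satisfy the backdoor criterion.

No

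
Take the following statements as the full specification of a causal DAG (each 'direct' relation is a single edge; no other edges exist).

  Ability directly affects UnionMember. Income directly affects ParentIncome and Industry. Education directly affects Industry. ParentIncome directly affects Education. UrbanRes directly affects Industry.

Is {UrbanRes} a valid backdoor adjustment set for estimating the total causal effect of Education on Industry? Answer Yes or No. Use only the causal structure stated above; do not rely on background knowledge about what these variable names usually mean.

No

Backdoor paths from Education to Industry (paths whose first edge points into Education):
  P1: Education <- ParentIncome <- Income -> Industry
Condition 1 (no descendant of Education in the set): holds — descendants of Education are {Industry}; none are in {UrbanRes}.
Condition 2 (every backdoor path blocked by {UrbanRes}):
  P1: open — no interior node is in the conditioning set.
{UrbanRes} does not satisfy the backdoor criterion.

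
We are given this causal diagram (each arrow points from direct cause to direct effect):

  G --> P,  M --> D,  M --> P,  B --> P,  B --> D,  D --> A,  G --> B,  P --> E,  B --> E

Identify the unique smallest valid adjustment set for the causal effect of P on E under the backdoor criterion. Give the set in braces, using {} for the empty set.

Variables eligible for adjustment (non-descendants of P, excluding P and E): {A, B, D, G, M}.
Backdoor paths from P to E:
  P1: P <- M -> D <- B -> E
  P2: P <- G -> B -> E
  P3: P <- B -> E
The empty set is not sufficient: P2 (P <- G -> B -> E) has no collider blocking it and no conditioned non-collider, so it is open.
Try {B}:
  P1: blocked at collider D (neither it nor any descendant is in the conditioning set).
  P2: blocked at chain node B ∈ conditioning set.
  P3: blocked at fork node B ∈ conditioning set.
{B} contains no descendant of P and blocks every backdoor path.
No other singleton works — e.g. {M} leaves P2 open — so {B} is the unique smallest valid adjustment set.

{B}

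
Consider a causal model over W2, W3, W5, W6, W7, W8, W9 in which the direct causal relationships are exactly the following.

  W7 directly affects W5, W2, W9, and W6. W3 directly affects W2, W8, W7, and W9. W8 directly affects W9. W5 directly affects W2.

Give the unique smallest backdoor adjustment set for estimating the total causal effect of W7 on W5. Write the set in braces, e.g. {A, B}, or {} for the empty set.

{}

Variables eligible for adjustment (non-descendants of W7, excluding W7 and W5): {W3, W8}.
Backdoor paths from W7 to W5:
  P1: W7 <- W3 -> W2 <- W5
Each backdoor path contains an unconditioned collider, so every path is already blocked with the empty conditioning set:
  P1: blocked at collider W2 (neither it nor any descendant is in the conditioning set).
The empty set is therefore the unique smallest valid set.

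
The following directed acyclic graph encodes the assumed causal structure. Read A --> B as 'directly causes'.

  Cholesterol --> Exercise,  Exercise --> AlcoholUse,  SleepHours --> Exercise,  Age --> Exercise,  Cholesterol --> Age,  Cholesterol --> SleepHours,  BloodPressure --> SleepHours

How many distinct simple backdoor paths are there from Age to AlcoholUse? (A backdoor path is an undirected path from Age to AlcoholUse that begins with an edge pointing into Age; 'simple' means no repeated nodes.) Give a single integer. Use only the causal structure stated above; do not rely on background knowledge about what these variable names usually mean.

2

A backdoor path from Age to AlcoholUse is any simple undirected path whose first edge points into Age (i.e. leaves Age via a parent).
Parents of Age: {Cholesterol}.
Enumerating:
  P1: Age <- Cholesterol -> SleepHours -> Exercise -> AlcoholUse
  P2: Age <- Cholesterol -> Exercise -> AlcoholUse
That exhausts the simple backdoor paths. Count: 2.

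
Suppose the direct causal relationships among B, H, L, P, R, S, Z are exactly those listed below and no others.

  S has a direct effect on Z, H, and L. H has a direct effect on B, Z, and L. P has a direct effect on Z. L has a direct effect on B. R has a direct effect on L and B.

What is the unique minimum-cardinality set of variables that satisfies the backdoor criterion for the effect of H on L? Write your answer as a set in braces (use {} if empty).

Variables eligible for adjustment (non-descendants of H, excluding H and L): {P, R, S}.
Backdoor paths from H to L:
  P1: H <- S -> L
The empty set is not sufficient: P1 (H <- S -> L) has no collider blocking it and no conditioned non-collider, so it is open.
Try {S}:
  P1: blocked at fork node S ∈ conditioning set.
{S} contains no descendant of H and blocks every backdoor path.
No other singleton works — e.g. {P} leaves P1 open — so {S} is the unique smallest valid adjustment set.

{S}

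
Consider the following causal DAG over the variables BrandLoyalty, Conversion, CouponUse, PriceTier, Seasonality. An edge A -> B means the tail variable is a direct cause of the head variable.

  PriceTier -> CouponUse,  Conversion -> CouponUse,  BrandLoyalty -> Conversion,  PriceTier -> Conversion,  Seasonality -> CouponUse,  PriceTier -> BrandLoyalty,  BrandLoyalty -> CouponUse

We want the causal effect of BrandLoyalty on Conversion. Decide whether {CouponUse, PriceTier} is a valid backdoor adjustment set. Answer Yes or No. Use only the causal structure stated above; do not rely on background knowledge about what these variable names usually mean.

Backdoor paths from BrandLoyalty to Conversion (paths whose first edge points into BrandLoyalty):
  P1: BrandLoyalty <- PriceTier -> Conversion
  P2: BrandLoyalty <- PriceTier -> CouponUse <- Conversion
Condition 1 (no descendant of BrandLoyalty in the set): FAILS — CouponUse is a descendant of BrandLoyalty.
Condition 2 (every backdoor path blocked by {CouponUse, PriceTier}):
  P1: blocked at fork node PriceTier ∈ conditioning set.
  P2: blocked at fork node PriceTier ∈ conditioning set.
{CouponUse, PriceTier} does not satisfy the backdoor criterion.

No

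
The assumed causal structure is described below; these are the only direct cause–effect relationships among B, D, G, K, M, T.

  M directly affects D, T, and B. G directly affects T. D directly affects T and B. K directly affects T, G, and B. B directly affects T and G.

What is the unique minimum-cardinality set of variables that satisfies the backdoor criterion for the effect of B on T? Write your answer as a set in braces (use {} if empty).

{D, K, M}

Variables eligible for adjustment (non-descendants of B, excluding B and T): {D, K, M}.
Backdoor paths from B to T:
  P1: B <- M -> D -> T
  P2: B <- M -> T
  P3: B <- D <- M -> T
  P4: B <- D -> T
  P5: B <- K -> G -> T
  P6: B <- K -> T
The empty set is not sufficient: P1 (B <- M -> D -> T) has no collider blocking it and no conditioned non-collider, so it is open.
Try {D, K, M}:
  P1: blocked at fork node M ∈ conditioning set.
  P2: blocked at fork node M ∈ conditioning set.
  P3: blocked at chain node D ∈ conditioning set.
  P4: blocked at fork node D ∈ conditioning set.
  P5: blocked at fork node K ∈ conditioning set.
  P6: blocked at fork node K ∈ conditioning set.
{D, K, M} contains no descendant of B and blocks every backdoor path.
Every element of {D, K, M} is needed (dropping D leaves P4 open; dropping K leaves P5 open; dropping M leaves P2 open), so no proper subset is valid.
Among all size-3 subsets of the eligible variables, only {D, K, M} blocks every backdoor path, so it is the unique smallest valid adjustment set.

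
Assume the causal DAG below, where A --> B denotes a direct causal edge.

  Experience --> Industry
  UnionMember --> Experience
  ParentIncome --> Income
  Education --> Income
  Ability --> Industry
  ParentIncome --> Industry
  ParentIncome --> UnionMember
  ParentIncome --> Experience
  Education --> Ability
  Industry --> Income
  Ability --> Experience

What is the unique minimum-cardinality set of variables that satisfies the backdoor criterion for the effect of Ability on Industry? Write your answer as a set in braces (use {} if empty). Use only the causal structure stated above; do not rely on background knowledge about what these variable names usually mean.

Variables eligible for adjustment (non-descendants of Ability, excluding Ability and Industry): {Education, ParentIncome, UnionMember}.
Backdoor paths from Ability to Industry:
  P1: Ability <- Education -> Income <- ParentIncome -> UnionMember -> Experience -> Industry
  P2: Ability <- Education -> Income <- ParentIncome -> Experience -> Industry
  P3: Ability <- Education -> Income <- ParentIncome -> Industry
  P4: Ability <- Education -> Income <- Industry
Each backdoor path contains an unconditioned collider, so every path is already blocked with the empty conditioning set:
  P1: blocked at collider Income (neither it nor any descendant is in the conditioning set).
  P2: blocked at collider Income (neither it nor any descendant is in the conditioning set).
  P3: blocked at collider Income (neither it nor any descendant is in the conditioning set).
  P4: blocked at collider Income (neither it nor any descendant is in the conditioning set).
The empty set is therefore the unique smallest valid set.

{}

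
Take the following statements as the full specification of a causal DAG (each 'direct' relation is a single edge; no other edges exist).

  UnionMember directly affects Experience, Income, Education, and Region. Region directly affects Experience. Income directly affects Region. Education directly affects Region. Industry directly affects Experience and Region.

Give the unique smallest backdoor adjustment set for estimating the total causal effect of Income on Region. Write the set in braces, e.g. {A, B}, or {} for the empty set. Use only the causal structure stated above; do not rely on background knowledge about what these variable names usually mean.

Variables eligible for adjustment (non-descendants of Income, excluding Income and Region): {Education, Industry, UnionMember}.
Backdoor paths from Income to Region:
  P1: Income <- UnionMember -> Education -> Region
  P2: Income <- UnionMember -> Region
  P3: Income <- UnionMember -> Experience <- Industry -> Region
  P4: Income <- UnionMember -> Experience <- Region
The empty set is not sufficient: P1 (Income <- UnionMember -> Education -> Region) has no collider blocking it and no conditioned non-collider, so it is open.
Try {UnionMember}:
  P1: blocked at fork node UnionMember ∈ conditioning set.
  P2: blocked at fork node UnionMember ∈ conditioning set.
  P3: blocked at fork node UnionMember ∈ conditioning set.
  P4: blocked at fork node UnionMember ∈ conditioning set.
{UnionMember} contains no descendant of Income and blocks every backdoor path.
No other singleton works — e.g. {Education} leaves P2 open — so {UnionMember} is the unique smallest valid adjustment set.

{UnionMember}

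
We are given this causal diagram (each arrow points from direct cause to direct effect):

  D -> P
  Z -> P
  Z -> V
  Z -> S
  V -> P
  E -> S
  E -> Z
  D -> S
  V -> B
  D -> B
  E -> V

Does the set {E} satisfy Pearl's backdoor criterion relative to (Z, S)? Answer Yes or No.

Backdoor paths from Z to S (paths whose first edge points into Z):
  P1: Z <- E -> S
  P2: Z <- E -> V -> P <- D -> S
  P3: Z <- E -> V -> B <- D -> S
Condition 1 (no descendant of Z in the set): holds — descendants of Z are {B, P, S, V}; none are in {E}.
Condition 2 (every backdoor path blocked by {E}):
  P1: blocked at fork node E ∈ conditioning set.
  P2: blocked at fork node E ∈ conditioning set.
  P3: blocked at fork node E ∈ conditioning set.
{E} satisfies the backdoor criterion.

Yes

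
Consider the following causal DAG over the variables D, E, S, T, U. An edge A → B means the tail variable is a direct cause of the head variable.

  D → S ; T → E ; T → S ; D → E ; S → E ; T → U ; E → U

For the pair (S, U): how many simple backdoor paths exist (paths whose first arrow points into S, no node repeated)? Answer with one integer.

A backdoor path from S to U is any simple undirected path whose first edge points into S (i.e. leaves S via a parent).
Parents of S: {D, T}.
Enumerating:
  P1: S <- D -> E <- T -> U
  P2: S <- D -> E -> U
  P3: S <- T -> E -> U
  P4: S <- T -> U
That exhausts the simple backdoor paths. Count: 4.

4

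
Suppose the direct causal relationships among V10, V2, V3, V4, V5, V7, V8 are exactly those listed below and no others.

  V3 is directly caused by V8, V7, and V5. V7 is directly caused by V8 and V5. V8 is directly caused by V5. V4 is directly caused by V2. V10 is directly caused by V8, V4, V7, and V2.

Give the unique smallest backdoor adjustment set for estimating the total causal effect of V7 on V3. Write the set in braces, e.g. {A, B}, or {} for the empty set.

Variables eligible for adjustment (non-descendants of V7, excluding V7 and V3): {V2, V4, V5, V8}.
Backdoor paths from V7 to V3:
  P1: V7 <- V5 -> V8 -> V3
  P2: V7 <- V5 -> V3
  P3: V7 <- V8 <- V5 -> V3
  P4: V7 <- V8 -> V3
The empty set is not sufficient: P1 (V7 <- V5 -> V8 -> V3) has no collider blocking it and no conditioned non-collider, so it is open.
Try {V5, V8}:
  P1: blocked at fork node V5 ∈ conditioning set.
  P2: blocked at fork node V5 ∈ conditioning set.
  P3: blocked at chain node V8 ∈ conditioning set.
  P4: blocked at fork node V8 ∈ conditioning set.
{V5, V8} contains no descendant of V7 and blocks every backdoor path.
Every element of {V5, V8} is needed (dropping V5 leaves P2 open; dropping V8 leaves P4 open), so no proper subset is valid.
Among all size-2 subsets of the eligible variables, only {V5, V8} blocks every backdoor path, so it is the unique smallest valid adjustment set.

{V5, V8}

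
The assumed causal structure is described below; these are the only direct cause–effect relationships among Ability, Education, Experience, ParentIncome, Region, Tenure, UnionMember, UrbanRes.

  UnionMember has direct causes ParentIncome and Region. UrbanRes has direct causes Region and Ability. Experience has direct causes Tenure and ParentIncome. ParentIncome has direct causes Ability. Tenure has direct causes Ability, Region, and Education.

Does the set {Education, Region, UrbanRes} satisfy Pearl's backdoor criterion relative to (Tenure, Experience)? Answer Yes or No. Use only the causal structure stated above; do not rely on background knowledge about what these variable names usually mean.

No

Backdoor paths from Tenure to Experience (paths whose first edge points into Tenure):
  P1: Tenure <- Region -> UrbanRes <- Ability -> ParentIncome -> Experience
  P2: Tenure <- Region -> UnionMember <- ParentIncome -> Experience
  P3: Tenure <- Ability -> ParentIncome -> Experience
  P4: Tenure <- Ability -> UrbanRes <- Region -> UnionMember <- ParentIncome -> Experience
Condition 1 (no descendant of Tenure in the set): holds — descendants of Tenure are {Experience}; none are in {Education, Region, UrbanRes}.
Condition 2 (every backdoor path blocked by {Education, Region, UrbanRes}):
  P1: blocked at fork node Region ∈ conditioning set.
  P2: blocked at fork node Region ∈ conditioning set.
  P3: open — no interior node is in the conditioning set.
  P4: blocked at fork node Region ∈ conditioning set.
{Education, Region, UrbanRes} does not satisfy the backdoor criterion.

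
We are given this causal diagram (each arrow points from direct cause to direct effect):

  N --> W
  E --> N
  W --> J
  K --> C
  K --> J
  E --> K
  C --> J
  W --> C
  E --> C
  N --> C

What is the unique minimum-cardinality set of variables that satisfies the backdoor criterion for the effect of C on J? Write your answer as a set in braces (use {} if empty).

Variables eligible for adjustment (non-descendants of C, excluding C and J): {E, K, N, W}.
Backdoor paths from C to J:
  P1: C <- E -> N -> W -> J
  P2: C <- E -> K -> J
  P3: C <- N <- E -> K -> J
  P4: C <- N -> W -> J
  P5: C <- W <- N <- E -> K -> J
  P6: C <- W -> J
  P7: C <- K <- E -> N -> W -> J
  P8: C <- K -> J
The empty set is not sufficient: P1 (C <- E -> N -> W -> J) has no collider blocking it and no conditioned non-collider, so it is open.
Try {K, W}:
  P1: blocked at chain node W ∈ conditioning set.
  P2: blocked at chain node K ∈ conditioning set.
  P3: blocked at chain node K ∈ conditioning set.
  P4: blocked at chain node W ∈ conditioning set.
  P5: blocked at chain node W ∈ conditioning set.
  P6: blocked at fork node W ∈ conditioning set.
  P7: blocked at chain node K ∈ conditioning set.
  P8: blocked at fork node K ∈ conditioning set.
{K, W} contains no descendant of C and blocks every backdoor path.
Every element of {K, W} is needed (dropping K leaves P2 open; dropping W leaves P1 open), so no proper subset is valid.
Among all size-2 subsets of the eligible variables, only {K, W} blocks every backdoor path, so it is the unique smallest valid adjustment set.

{K, W}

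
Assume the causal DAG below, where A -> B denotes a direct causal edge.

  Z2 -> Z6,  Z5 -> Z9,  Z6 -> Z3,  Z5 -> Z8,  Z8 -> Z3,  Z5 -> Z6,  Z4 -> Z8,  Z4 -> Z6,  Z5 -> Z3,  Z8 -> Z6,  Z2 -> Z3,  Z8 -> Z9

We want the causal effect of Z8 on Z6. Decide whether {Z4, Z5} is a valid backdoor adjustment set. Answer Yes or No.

Backdoor paths from Z8 to Z6 (paths whose first edge points into Z8):
  P1: Z8 <- Z5 -> Z6
  P2: Z8 <- Z5 -> Z3 <- Z2 -> Z6
  P3: Z8 <- Z5 -> Z3 <- Z6
  P4: Z8 <- Z4 -> Z6
Condition 1 (no descendant of Z8 in the set): holds — descendants of Z8 are {Z3, Z6, Z9}; none are in {Z4, Z5}.
Condition 2 (every backdoor path blocked by {Z4, Z5}):
  P1: blocked at fork node Z5 ∈ conditioning set.
  P2: blocked at fork node Z5 ∈ conditioning set.
  P3: blocked at fork node Z5 ∈ conditioning set.
  P4: blocked at fork node Z4 ∈ conditioning set.
{Z4, Z5} satisfies the backdoor criterion.

Yes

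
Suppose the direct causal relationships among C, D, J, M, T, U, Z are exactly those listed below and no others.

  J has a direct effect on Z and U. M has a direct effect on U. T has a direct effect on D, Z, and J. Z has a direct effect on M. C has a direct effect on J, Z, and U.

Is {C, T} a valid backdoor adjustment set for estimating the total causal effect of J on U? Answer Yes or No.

Backdoor paths from J to U (paths whose first edge points into J):
  P1: J <- T -> Z <- C -> U
  P2: J <- T -> Z -> M -> U
  P3: J <- C -> Z -> M -> U
  P4: J <- C -> U
Condition 1 (no descendant of J in the set): holds — descendants of J are {M, U, Z}; none are in {C, T}.
Condition 2 (every backdoor path blocked by {C, T}):
  P1: blocked at fork node T ∈ conditioning set.
  P2: blocked at fork node T ∈ conditioning set.
  P3: blocked at fork node C ∈ conditioning set.
  P4: blocked at fork node C ∈ conditioning set.
{C, T} satisfies the backdoor criterion.

Yes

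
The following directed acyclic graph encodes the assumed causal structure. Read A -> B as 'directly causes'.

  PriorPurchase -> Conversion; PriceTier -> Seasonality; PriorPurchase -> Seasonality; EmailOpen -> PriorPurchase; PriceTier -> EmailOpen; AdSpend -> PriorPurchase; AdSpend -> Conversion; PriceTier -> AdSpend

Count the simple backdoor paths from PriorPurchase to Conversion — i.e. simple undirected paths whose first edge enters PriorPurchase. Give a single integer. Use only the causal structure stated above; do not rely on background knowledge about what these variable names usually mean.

A backdoor path from PriorPurchase to Conversion is any simple undirected path whose first edge points into PriorPurchase (i.e. leaves PriorPurchase via a parent).
Parents of PriorPurchase: {AdSpend, EmailOpen}.
Enumerating:
  P1: PriorPurchase <- AdSpend -> Conversion
  P2: PriorPurchase <- EmailOpen <- PriceTier -> AdSpend -> Conversion
That exhausts the simple backdoor paths. Count: 2.

2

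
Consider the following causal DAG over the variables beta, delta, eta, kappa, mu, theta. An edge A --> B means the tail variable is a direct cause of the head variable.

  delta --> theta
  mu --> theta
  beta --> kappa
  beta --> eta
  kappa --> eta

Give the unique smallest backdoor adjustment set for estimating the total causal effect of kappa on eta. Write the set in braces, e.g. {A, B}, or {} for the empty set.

{beta}

Variables eligible for adjustment (non-descendants of kappa, excluding kappa and eta): {beta, delta, mu, theta}.
Backdoor paths from kappa to eta:
  P1: kappa <- beta -> eta
The empty set is not sufficient: P1 (kappa <- beta -> eta) has no collider blocking it and no conditioned non-collider, so it is open.
Try {beta}:
  P1: blocked at fork node beta ∈ conditioning set.
{beta} contains no descendant of kappa and blocks every backdoor path.
No other singleton works — e.g. {mu} leaves P1 open — so {beta} is the unique smallest valid adjustment set.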